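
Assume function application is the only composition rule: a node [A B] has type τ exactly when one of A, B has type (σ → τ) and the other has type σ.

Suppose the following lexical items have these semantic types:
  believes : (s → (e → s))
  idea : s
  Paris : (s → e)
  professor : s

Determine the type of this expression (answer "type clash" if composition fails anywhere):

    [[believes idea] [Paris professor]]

[believes idea] — believes of type (s → (e → s)) combines with idea of type s: type (e → s).
[Paris professor] — Paris of type (s → e) combines with professor of type s: type e.
[[believes idea] [Paris professor]] — [believes idea] of type (e → s) combines with [Paris professor] of type e: type s.

s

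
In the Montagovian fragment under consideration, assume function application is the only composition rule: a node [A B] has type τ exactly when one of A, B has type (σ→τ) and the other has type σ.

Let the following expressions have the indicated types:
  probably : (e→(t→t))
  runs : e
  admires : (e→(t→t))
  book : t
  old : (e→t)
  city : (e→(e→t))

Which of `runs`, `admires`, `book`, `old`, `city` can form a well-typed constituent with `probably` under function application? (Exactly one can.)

runs — combines: probably : (e→(t→t)) takes runs : e as argument, giving (t→t).
admires : (e→(t→t)) — neither side's domain matches the other.
book : t — neither side's domain matches the other.
old : (e→t) — neither side's domain matches the other.
city : (e→(e→t)) — neither side's domain matches the other.

runs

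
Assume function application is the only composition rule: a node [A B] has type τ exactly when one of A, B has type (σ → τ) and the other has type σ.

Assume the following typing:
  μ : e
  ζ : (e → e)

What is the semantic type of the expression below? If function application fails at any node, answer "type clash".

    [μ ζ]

[μ ζ]: (e → e) applied to e yields e.

e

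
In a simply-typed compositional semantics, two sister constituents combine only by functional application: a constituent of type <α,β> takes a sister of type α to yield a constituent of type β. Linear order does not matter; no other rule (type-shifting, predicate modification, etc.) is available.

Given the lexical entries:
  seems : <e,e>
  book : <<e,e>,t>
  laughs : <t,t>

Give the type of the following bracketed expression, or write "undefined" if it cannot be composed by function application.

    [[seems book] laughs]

At [seems book], book : <<e,e>,t> takes seems : <e,e>, giving t.
At [[seems book] laughs], laughs : <t,t> takes [seems book] : t, giving t.

t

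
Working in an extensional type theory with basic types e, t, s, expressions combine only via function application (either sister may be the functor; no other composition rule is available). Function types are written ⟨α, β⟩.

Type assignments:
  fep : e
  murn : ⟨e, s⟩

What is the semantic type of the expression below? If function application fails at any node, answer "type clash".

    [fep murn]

s

[fep murn]: functor murn : ⟨e, s⟩, argument fep : e; result s.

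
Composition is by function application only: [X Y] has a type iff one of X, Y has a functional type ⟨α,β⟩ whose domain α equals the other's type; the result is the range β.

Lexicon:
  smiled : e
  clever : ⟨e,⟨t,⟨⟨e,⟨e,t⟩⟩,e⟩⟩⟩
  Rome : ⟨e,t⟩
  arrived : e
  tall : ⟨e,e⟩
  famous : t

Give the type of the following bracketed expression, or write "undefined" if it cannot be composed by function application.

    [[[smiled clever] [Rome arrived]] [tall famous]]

At [smiled clever], clever : ⟨e,⟨t,⟨⟨e,⟨e,t⟩⟩,e⟩⟩⟩ takes smiled : e, giving ⟨t,⟨⟨e,⟨e,t⟩⟩,e⟩⟩.
At [Rome arrived], Rome : ⟨e,t⟩ takes arrived : e, giving t.
At [[smiled clever] [Rome arrived]], [smiled clever] : ⟨t,⟨⟨e,⟨e,t⟩⟩,e⟩⟩ takes [Rome arrived] : t, giving ⟨⟨e,⟨e,t⟩⟩,e⟩.
[tall famous]: ⟨e,e⟩ with t — neither is a function whose domain matches the other; composition fails here.

undefined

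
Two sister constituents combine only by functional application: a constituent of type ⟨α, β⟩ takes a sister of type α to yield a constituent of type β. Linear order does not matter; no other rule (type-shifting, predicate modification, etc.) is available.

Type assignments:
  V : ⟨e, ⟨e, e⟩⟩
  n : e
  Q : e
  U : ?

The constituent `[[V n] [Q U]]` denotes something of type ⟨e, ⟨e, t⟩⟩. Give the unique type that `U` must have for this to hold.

⟨e, ⟨⟨e, e⟩, ⟨e, ⟨e, t⟩⟩⟩⟩

For [[V n] [Q U]] to have type ⟨e, ⟨e, t⟩⟩ with [V n] of type ⟨e, e⟩, [Q U] must be the function: [Q U] : ⟨⟨e, e⟩, ⟨e, ⟨e, t⟩⟩⟩.
For [Q U] to have type ⟨⟨e, e⟩, ⟨e, ⟨e, t⟩⟩⟩ with Q of type e, U must be the function: U : ⟨e, ⟨⟨e, e⟩, ⟨e, ⟨e, t⟩⟩⟩⟩.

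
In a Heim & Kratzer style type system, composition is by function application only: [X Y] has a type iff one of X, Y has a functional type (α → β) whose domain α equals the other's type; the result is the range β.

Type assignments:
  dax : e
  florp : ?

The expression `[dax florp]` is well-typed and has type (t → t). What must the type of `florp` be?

For [dax florp] to have type (t → t) with dax of type e, florp must be the function: florp : (e → (t → t)).

(e → (t → t))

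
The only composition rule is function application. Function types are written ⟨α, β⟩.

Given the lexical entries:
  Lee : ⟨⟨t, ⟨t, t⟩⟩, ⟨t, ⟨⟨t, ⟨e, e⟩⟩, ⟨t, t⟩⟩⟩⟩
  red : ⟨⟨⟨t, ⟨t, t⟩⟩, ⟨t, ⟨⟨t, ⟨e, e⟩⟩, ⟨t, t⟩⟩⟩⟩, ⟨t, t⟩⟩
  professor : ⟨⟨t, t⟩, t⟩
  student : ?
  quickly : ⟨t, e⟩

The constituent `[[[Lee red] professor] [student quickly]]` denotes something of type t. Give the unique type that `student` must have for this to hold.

⟨⟨t, e⟩, ⟨t, t⟩⟩

For [[[Lee red] professor] [student quickly]] to have type t with [[Lee red] professor] of type t, [student quickly] must be the function: [student quickly] : ⟨t, t⟩.
For [student quickly] to have type ⟨t, t⟩ with quickly of type ⟨t, e⟩, student must be the function: student : ⟨⟨t, e⟩, ⟨t, t⟩⟩.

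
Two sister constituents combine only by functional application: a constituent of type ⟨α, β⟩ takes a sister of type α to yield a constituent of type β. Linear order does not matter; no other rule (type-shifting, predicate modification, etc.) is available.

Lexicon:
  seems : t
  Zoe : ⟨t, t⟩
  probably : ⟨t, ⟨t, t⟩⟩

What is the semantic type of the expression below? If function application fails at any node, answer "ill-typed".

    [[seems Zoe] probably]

[seems Zoe]: Zoe is ⟨t, t⟩, seems is t; result t.
[[seems Zoe] probably]: probably is ⟨t, ⟨t, t⟩⟩, [seems Zoe] is t; result ⟨t, t⟩.

⟨t, t⟩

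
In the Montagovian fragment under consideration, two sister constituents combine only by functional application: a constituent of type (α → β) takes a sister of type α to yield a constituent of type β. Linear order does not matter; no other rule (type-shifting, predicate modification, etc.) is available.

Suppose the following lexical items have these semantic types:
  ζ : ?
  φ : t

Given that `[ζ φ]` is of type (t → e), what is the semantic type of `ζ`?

[ζ φ] is required to be (t → e). φ : t cannot yield (t → e) as functor, so ζ : (t → (t → e)).

(t → (t → e))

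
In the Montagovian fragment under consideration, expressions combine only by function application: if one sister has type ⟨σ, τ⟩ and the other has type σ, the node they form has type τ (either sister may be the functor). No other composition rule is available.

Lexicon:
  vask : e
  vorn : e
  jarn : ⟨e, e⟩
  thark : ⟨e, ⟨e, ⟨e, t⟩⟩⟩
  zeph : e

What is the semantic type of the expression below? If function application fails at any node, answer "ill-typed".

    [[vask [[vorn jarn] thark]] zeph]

[vorn jarn]: jarn is ⟨e, e⟩, vorn is e; result e.
[[vorn jarn] thark]: thark is ⟨e, ⟨e, ⟨e, t⟩⟩⟩, [vorn jarn] is e; result ⟨e, ⟨e, t⟩⟩.
[vask [[vorn jarn] thark]]: [[vorn jarn] thark] is ⟨e, ⟨e, t⟩⟩, vask is e; result ⟨e, t⟩.
[[vask [[vorn jarn] thark]] zeph]: [vask [[vorn jarn] thark]] is ⟨e, t⟩, zeph is e; result t.

t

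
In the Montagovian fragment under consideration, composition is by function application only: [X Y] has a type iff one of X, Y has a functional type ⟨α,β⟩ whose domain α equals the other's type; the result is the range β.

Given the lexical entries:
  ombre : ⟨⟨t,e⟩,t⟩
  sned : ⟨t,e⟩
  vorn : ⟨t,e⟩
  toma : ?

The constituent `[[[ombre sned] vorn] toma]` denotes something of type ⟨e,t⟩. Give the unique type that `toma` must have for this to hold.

At [[[ombre sned] vorn] toma] (required: ⟨e,t⟩): [[ombre sned] vorn] is e, which is not a function with range ⟨e,t⟩; hence toma is the functor — type ⟨e,⟨e,t⟩⟩.

⟨e,⟨e,t⟩⟩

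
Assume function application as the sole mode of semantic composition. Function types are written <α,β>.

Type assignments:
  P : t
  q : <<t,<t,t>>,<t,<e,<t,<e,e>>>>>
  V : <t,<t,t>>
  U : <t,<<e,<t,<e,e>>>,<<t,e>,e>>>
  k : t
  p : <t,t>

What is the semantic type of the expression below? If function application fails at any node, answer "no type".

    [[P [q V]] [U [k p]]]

<<t,e>,e>

[q V]: q is <<t,<t,t>>,<t,<e,<t,<e,e>>>>>, V is <t,<t,t>>; result <t,<e,<t,<e,e>>>>.
[P [q V]]: [q V] is <t,<e,<t,<e,e>>>>, P is t; result <e,<t,<e,e>>>.
[k p]: p is <t,t>, k is t; result t.
[U [k p]]: U is <t,<<e,<t,<e,e>>>,<<t,e>,e>>>, [k p] is t; result <<e,<t,<e,e>>>,<<t,e>,e>>.
[[P [q V]] [U [k p]]]: [U [k p]] is <<e,<t,<e,e>>>,<<t,e>,e>>, [P [q V]] is <e,<t,<e,e>>>; result <<t,e>,e>.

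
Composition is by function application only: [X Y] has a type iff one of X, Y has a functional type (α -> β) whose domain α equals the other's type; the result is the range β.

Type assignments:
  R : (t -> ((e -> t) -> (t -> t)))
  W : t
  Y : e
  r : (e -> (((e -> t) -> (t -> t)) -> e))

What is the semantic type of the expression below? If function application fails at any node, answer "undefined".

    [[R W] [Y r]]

e

[R W]: functor R : (t -> ((e -> t) -> (t -> t))), argument W : t; result ((e -> t) -> (t -> t)).
[Y r]: functor r : (e -> (((e -> t) -> (t -> t)) -> e)), argument Y : e; result (((e -> t) -> (t -> t)) -> e).
[[R W] [Y r]]: functor [Y r] : (((e -> t) -> (t -> t)) -> e), argument [R W] : ((e -> t) -> (t -> t)); result e.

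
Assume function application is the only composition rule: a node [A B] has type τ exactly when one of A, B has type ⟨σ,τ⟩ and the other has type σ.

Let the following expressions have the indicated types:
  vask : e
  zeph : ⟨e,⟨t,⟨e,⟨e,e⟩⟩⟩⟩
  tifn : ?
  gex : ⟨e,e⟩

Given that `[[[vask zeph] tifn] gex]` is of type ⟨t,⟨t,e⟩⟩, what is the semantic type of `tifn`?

⟨⟨t,⟨e,⟨e,e⟩⟩⟩,⟨⟨e,e⟩,⟨t,⟨t,e⟩⟩⟩⟩

[[[vask zeph] tifn] gex] is required to be ⟨t,⟨t,e⟩⟩. gex : ⟨e,e⟩ cannot yield ⟨t,⟨t,e⟩⟩ as functor, so [[vask zeph] tifn] : ⟨⟨e,e⟩,⟨t,⟨t,e⟩⟩⟩.
[[vask zeph] tifn] is required to be ⟨⟨e,e⟩,⟨t,⟨t,e⟩⟩⟩. [vask zeph] : ⟨t,⟨e,⟨e,e⟩⟩⟩ cannot yield ⟨⟨e,e⟩,⟨t,⟨t,e⟩⟩⟩ as functor, so tifn : ⟨⟨t,⟨e,⟨e,e⟩⟩⟩,⟨⟨e,e⟩,⟨t,⟨t,e⟩⟩⟩⟩.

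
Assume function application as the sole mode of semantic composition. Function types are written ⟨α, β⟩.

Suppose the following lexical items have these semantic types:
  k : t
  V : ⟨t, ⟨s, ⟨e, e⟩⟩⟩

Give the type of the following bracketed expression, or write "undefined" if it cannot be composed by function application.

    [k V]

⟨s, ⟨e, e⟩⟩

At [k V], V : ⟨t, ⟨s, ⟨e, e⟩⟩⟩ takes k : t, giving ⟨s, ⟨e, e⟩⟩.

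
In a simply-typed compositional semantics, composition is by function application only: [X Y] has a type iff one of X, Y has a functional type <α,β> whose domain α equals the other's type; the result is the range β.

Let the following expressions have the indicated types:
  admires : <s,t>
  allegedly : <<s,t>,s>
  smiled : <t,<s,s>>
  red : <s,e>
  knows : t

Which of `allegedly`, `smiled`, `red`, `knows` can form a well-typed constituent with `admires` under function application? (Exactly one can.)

allegedly

allegedly — combines: allegedly : <<s,t>,s> takes admires : <s,t> as argument, giving s.
smiled : <t,<s,s>> — admires needs s; smiled needs t; neither fits.
red : <s,e> — admires needs s; red needs s; neither fits.
knows : t — admires needs s; knows needs nothing (atomic); neither fits.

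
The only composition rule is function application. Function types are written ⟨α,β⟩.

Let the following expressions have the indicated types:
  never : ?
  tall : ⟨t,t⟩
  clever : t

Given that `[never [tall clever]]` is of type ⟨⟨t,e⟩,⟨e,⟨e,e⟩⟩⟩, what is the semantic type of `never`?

⟨t,⟨⟨t,e⟩,⟨e,⟨e,e⟩⟩⟩⟩

[never [tall clever]] is required to be ⟨⟨t,e⟩,⟨e,⟨e,e⟩⟩⟩. [tall clever] : t cannot yield ⟨⟨t,e⟩,⟨e,⟨e,e⟩⟩⟩ as functor, so never : ⟨t,⟨⟨t,e⟩,⟨e,⟨e,e⟩⟩⟩⟩.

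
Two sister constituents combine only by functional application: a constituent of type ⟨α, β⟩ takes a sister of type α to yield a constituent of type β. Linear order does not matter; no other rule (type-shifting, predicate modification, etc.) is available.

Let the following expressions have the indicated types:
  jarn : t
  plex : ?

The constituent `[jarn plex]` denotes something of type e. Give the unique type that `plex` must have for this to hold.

⟨t, e⟩

For [jarn plex] to have type e with jarn of type t, plex must be the function: plex : ⟨t, e⟩.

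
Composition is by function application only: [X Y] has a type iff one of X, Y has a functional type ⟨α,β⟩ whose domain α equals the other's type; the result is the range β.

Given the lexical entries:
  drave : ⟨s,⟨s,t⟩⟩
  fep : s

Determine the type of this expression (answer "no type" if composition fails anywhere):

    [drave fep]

⟨s,t⟩

[drave fep]: drave is ⟨s,⟨s,t⟩⟩, fep is s; result ⟨s,t⟩.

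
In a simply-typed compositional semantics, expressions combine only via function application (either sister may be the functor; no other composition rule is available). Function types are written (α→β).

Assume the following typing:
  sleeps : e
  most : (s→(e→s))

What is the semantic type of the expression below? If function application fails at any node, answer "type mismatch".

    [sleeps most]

type mismatch

At [sleeps most]: neither e nor (s→(e→s)) can take the other as argument; the node is ill-typed.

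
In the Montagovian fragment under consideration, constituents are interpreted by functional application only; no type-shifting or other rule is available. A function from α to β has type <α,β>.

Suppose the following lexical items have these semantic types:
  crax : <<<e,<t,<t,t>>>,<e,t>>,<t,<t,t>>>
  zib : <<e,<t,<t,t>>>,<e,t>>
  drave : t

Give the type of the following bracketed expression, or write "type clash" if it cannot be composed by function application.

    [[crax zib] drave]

[crax zib] — crax of type <<<e,<t,<t,t>>>,<e,t>>,<t,<t,t>>> combines with zib of type <<e,<t,<t,t>>>,<e,t>>: type <t,<t,t>>.
[[crax zib] drave] — [crax zib] of type <t,<t,t>> combines with drave of type t: type <t,t>.

<t,t>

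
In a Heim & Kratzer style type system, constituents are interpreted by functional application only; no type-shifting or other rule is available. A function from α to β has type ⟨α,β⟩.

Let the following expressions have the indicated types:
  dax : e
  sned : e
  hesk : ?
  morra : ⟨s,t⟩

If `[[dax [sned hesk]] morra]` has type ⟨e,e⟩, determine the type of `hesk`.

[[dax [sned hesk]] morra] must have type ⟨e,e⟩. The sister morra has type ⟨s,t⟩; that is not a function onto ⟨e,e⟩, so [dax [sned hesk]] must be the functor, of type ⟨⟨s,t⟩,⟨e,e⟩⟩.
[dax [sned hesk]] must have type ⟨⟨s,t⟩,⟨e,e⟩⟩. The sister dax has type e; that is not a function onto ⟨⟨s,t⟩,⟨e,e⟩⟩, so [sned hesk] must be the functor, of type ⟨e,⟨⟨s,t⟩,⟨e,e⟩⟩⟩.
[sned hesk] must have type ⟨e,⟨⟨s,t⟩,⟨e,e⟩⟩⟩. The sister sned has type e; that is not a function onto ⟨e,⟨⟨s,t⟩,⟨e,e⟩⟩⟩, so hesk must be the functor, of type ⟨e,⟨e,⟨⟨s,t⟩,⟨e,e⟩⟩⟩⟩.

⟨e,⟨e,⟨⟨s,t⟩,⟨e,e⟩⟩⟩⟩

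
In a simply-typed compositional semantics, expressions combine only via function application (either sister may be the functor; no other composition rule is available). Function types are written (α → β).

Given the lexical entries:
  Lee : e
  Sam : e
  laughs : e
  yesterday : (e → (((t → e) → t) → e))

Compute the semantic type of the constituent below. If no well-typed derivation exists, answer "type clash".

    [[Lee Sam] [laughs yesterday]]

[Lee Sam]: e with e — neither is a function whose domain matches the other; composition fails here.

type clash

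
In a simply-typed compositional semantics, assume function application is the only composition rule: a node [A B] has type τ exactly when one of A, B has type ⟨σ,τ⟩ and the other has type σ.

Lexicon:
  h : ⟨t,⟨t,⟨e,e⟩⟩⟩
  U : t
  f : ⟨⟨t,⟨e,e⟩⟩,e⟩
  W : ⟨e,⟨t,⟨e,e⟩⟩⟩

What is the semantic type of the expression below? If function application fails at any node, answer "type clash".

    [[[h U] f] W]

[h U]: functor h : ⟨t,⟨t,⟨e,e⟩⟩⟩, argument U : t; result ⟨t,⟨e,e⟩⟩.
[[h U] f]: functor f : ⟨⟨t,⟨e,e⟩⟩,e⟩, argument [h U] : ⟨t,⟨e,e⟩⟩; result e.
[[[h U] f] W]: functor W : ⟨e,⟨t,⟨e,e⟩⟩⟩, argument [[h U] f] : e; result ⟨t,⟨e,e⟩⟩.

⟨t,⟨e,e⟩⟩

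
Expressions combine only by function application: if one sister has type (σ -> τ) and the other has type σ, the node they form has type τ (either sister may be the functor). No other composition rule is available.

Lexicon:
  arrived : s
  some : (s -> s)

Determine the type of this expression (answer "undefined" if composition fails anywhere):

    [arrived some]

s

At [arrived some], some : (s -> s) takes arrived : s, giving s.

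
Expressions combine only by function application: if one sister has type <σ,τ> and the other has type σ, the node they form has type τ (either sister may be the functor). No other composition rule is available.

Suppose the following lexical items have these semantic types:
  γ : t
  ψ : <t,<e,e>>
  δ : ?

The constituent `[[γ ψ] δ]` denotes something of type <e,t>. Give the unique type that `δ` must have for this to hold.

<<e,e>,<e,t>>

At [[γ ψ] δ] (required: <e,t>): [γ ψ] is <e,e>, which is not a function with range <e,t>; hence δ is the functor — type <<e,e>,<e,t>>.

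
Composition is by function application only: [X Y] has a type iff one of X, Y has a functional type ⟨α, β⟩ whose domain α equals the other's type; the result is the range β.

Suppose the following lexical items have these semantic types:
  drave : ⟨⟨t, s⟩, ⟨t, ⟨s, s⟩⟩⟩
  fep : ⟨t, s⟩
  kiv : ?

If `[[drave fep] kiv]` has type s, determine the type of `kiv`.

For [[drave fep] kiv] to have type s with [drave fep] of type ⟨t, ⟨s, s⟩⟩, kiv must be the function: kiv : ⟨⟨t, ⟨s, s⟩⟩, s⟩.

⟨⟨t, ⟨s, s⟩⟩, s⟩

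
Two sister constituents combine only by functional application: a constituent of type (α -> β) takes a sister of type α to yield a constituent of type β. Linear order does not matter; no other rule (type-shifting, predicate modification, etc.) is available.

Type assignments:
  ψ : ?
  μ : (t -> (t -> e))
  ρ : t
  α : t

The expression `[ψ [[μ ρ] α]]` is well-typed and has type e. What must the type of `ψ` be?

(e -> e)

For [ψ [[μ ρ] α]] to have type e with [[μ ρ] α] of type e, ψ must be the function: ψ : (e -> e).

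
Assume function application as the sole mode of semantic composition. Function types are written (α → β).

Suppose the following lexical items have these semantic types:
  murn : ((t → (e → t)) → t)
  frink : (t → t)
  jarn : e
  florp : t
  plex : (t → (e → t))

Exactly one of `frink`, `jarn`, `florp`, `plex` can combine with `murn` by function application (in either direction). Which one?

frink : (t → t) — does not combine with murn.
jarn : e — does not combine with murn.
florp : t — does not combine with murn.
plex — combines: murn : ((t → (e → t)) → t) takes plex : (t → (e → t)) as argument, giving t.

plex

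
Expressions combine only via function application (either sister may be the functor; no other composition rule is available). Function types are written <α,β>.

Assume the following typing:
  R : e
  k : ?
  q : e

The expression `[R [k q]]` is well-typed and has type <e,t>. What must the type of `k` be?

<e,<e,<e,t>>>

For [R [k q]] to have type <e,t> with R of type e, [k q] must be the function: [k q] : <e,<e,t>>.
For [k q] to have type <e,<e,t>> with q of type e, k must be the function: k : <e,<e,<e,t>>>.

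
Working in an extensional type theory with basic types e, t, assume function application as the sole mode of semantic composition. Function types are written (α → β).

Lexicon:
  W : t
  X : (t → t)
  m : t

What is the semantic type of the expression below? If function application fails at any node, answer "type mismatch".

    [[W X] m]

At [W X], X : (t → t) takes W : t, giving t.
[[W X] m]: t and t cannot combine by function application — type clash.

type mismatch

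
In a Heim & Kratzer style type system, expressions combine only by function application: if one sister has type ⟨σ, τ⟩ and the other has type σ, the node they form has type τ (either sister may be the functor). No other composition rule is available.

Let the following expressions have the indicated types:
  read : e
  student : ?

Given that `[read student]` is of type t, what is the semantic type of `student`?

For [read student] to have type t with read of type e, student must be the function: student : ⟨e, t⟩.

⟨e, t⟩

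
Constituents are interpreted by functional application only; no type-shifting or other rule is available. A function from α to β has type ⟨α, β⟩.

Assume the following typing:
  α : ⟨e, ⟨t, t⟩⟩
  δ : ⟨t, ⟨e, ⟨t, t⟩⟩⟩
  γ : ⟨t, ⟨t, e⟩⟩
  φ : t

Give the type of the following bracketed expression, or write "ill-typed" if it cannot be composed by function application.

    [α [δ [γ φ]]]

ill-typed

[γ φ]: γ is ⟨t, ⟨t, e⟩⟩, φ is t; result ⟨t, e⟩.
[δ [γ φ]]: ⟨t, ⟨e, ⟨t, t⟩⟩⟩ and ⟨t, e⟩ cannot combine by function application — type clash.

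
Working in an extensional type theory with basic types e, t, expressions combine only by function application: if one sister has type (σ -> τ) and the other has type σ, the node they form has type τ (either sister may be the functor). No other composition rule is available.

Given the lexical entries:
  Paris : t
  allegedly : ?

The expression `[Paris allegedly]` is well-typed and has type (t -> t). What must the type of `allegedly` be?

(t -> (t -> t))

[Paris allegedly] is required to be (t -> t). Paris : t cannot yield (t -> t) as functor, so allegedly : (t -> (t -> t)).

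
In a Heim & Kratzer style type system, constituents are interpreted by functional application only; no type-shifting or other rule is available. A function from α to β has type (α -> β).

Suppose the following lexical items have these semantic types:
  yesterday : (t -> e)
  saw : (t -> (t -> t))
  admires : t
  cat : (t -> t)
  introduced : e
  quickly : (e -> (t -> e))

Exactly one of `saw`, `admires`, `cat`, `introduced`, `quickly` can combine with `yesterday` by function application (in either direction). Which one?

admires

saw : (t -> (t -> t)) — no; yesterday wants t, and saw wants t.
admires — combines: yesterday : (t -> e) takes admires : t as argument, giving e.
cat : (t -> t) — no; yesterday wants t, and cat wants t.
introduced : e — no; yesterday wants t, and introduced wants nothing (atomic).
quickly : (e -> (t -> e)) — no; yesterday wants t, and quickly wants e.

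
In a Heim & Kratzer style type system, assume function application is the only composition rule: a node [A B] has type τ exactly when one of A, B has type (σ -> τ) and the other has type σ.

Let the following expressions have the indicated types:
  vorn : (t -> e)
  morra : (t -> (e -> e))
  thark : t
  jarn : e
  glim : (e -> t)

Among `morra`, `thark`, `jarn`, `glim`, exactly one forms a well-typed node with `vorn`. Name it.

morra : (t -> (e -> e)) — neither side's domain matches the other.
thark — combines: vorn : (t -> e) takes thark : t as argument, giving e.
jarn : e — neither side's domain matches the other.
glim : (e -> t) — neither side's domain matches the other.

thark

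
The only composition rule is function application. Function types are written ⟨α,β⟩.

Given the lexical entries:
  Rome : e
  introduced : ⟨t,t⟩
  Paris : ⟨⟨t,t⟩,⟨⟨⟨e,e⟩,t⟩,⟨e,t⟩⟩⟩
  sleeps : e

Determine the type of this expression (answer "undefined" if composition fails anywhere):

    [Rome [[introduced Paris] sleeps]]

At [introduced Paris], Paris : ⟨⟨t,t⟩,⟨⟨⟨e,e⟩,t⟩,⟨e,t⟩⟩⟩ takes introduced : ⟨t,t⟩, giving ⟨⟨⟨e,e⟩,t⟩,⟨e,t⟩⟩.
[[introduced Paris] sleeps]: ⟨⟨⟨e,e⟩,t⟩,⟨e,t⟩⟩ with e — neither is a function whose domain matches the other; composition fails here.

undefined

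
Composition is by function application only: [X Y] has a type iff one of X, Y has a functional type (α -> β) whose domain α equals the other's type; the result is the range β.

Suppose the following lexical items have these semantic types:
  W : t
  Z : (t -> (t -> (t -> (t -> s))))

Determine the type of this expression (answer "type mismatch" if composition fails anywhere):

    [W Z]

[W Z]: (t -> (t -> (t -> (t -> s)))) applied to t yields (t -> (t -> (t -> s))).

(t -> (t -> (t -> s)))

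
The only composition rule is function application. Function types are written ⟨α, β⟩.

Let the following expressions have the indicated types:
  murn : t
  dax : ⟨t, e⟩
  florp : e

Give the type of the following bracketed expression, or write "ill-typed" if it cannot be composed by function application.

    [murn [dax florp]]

[dax florp]: ⟨t, e⟩ and e cannot combine by function application — type clash.

ill-typed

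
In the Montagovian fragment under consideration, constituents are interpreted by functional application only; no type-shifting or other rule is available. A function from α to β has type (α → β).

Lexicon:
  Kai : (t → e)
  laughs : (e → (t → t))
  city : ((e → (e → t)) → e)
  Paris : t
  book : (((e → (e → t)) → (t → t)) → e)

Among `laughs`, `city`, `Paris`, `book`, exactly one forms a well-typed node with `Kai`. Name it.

Paris

laughs : (e → (t → t)) — Kai needs t; laughs needs e; neither fits.
city : ((e → (e → t)) → e) — Kai needs t; city needs (e → (e → t)); neither fits.
Paris — combines: Kai : (t → e) takes Paris : t as argument, giving e.
book : (((e → (e → t)) → (t → t)) → e) — Kai needs t; book needs ((e → (e → t)) → (t → t)); neither fits.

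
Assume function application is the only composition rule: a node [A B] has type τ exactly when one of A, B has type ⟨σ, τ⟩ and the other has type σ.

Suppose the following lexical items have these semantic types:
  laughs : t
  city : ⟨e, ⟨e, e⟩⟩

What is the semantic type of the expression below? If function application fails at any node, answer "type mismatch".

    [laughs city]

At [laughs city]: neither t nor ⟨e, ⟨e, e⟩⟩ can take the other as argument; the node is ill-typed.

type mismatch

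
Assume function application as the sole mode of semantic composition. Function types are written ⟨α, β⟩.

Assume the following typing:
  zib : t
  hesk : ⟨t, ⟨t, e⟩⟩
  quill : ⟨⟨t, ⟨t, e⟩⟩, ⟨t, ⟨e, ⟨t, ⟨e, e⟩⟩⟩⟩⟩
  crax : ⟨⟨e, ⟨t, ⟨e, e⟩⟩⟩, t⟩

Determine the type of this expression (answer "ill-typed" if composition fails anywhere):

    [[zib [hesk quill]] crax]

t

[hesk quill]: ⟨⟨t, ⟨t, e⟩⟩, ⟨t, ⟨e, ⟨t, ⟨e, e⟩⟩⟩⟩⟩ applied to ⟨t, ⟨t, e⟩⟩ yields ⟨t, ⟨e, ⟨t, ⟨e, e⟩⟩⟩⟩.
[zib [hesk quill]]: ⟨t, ⟨e, ⟨t, ⟨e, e⟩⟩⟩⟩ applied to t yields ⟨e, ⟨t, ⟨e, e⟩⟩⟩.
[[zib [hesk quill]] crax]: ⟨⟨e, ⟨t, ⟨e, e⟩⟩⟩, t⟩ applied to ⟨e, ⟨t, ⟨e, e⟩⟩⟩ yields t.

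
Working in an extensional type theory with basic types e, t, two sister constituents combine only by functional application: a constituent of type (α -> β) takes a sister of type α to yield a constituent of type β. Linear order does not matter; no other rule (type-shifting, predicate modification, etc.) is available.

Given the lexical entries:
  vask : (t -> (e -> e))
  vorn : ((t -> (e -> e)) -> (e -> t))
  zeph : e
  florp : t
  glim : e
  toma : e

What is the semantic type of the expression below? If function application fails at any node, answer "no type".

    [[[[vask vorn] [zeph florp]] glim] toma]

no type

[vask vorn]: ((t -> (e -> e)) -> (e -> t)) applied to (t -> (e -> e)) yields (e -> t).
[zeph florp]: e and t cannot combine by function application — type clash.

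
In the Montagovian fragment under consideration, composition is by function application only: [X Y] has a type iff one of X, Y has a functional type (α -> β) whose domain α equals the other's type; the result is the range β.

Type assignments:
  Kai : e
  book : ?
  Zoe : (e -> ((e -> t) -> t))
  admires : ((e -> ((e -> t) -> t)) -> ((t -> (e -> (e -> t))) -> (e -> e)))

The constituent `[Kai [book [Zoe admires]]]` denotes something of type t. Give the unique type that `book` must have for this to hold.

(((t -> (e -> (e -> t))) -> (e -> e)) -> (e -> t))

For [Kai [book [Zoe admires]]] to have type t with Kai of type e, [book [Zoe admires]] must be the function: [book [Zoe admires]] : (e -> t).
For [book [Zoe admires]] to have type (e -> t) with [Zoe admires] of type ((t -> (e -> (e -> t))) -> (e -> e)), book must be the function: book : (((t -> (e -> (e -> t))) -> (e -> e)) -> (e -> t)).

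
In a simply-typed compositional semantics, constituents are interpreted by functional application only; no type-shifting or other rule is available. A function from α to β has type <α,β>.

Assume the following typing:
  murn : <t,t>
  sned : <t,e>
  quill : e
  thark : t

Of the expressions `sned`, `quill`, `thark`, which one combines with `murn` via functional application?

sned : <t,e> — murn needs t; sned needs t; neither fits.
quill : e — murn needs t; quill needs nothing (atomic); neither fits.
thark — combines: murn : <t,t> takes thark : t as argument, giving t.

thark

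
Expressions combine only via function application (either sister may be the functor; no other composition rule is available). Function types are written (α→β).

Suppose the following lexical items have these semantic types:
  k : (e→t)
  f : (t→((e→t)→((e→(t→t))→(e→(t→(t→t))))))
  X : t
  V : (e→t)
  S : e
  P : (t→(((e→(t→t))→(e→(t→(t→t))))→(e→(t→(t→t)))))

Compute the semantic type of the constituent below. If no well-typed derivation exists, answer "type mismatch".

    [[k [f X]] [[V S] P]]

(e→(t→(t→t)))

[f X] — f of type (t→((e→t)→((e→(t→t))→(e→(t→(t→t)))))) combines with X of type t: type ((e→t)→((e→(t→t))→(e→(t→(t→t))))).
[k [f X]] — [f X] of type ((e→t)→((e→(t→t))→(e→(t→(t→t))))) combines with k of type (e→t): type ((e→(t→t))→(e→(t→(t→t)))).
[V S] — V of type (e→t) combines with S of type e: type t.
[[V S] P] — P of type (t→(((e→(t→t))→(e→(t→(t→t))))→(e→(t→(t→t))))) combines with [V S] of type t: type (((e→(t→t))→(e→(t→(t→t))))→(e→(t→(t→t)))).
[[k [f X]] [[V S] P]] — [[V S] P] of type (((e→(t→t))→(e→(t→(t→t))))→(e→(t→(t→t)))) combines with [k [f X]] of type ((e→(t→t))→(e→(t→(t→t)))): type (e→(t→(t→t))).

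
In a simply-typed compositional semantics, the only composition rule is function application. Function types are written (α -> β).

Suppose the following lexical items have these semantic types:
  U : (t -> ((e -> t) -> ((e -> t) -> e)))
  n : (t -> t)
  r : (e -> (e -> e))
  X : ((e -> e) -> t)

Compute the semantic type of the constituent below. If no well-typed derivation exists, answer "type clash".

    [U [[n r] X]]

[n r]: (t -> t) with (e -> (e -> e)) — neither is a function whose domain matches the other; composition fails here.

type clash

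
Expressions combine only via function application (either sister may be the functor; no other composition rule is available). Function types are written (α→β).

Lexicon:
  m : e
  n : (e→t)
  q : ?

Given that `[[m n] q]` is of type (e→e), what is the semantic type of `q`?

(t→(e→e))

[[m n] q] must have type (e→e). The sister [m n] has type t; that is not a function onto (e→e), so q must be the functor, of type (t→(e→e)).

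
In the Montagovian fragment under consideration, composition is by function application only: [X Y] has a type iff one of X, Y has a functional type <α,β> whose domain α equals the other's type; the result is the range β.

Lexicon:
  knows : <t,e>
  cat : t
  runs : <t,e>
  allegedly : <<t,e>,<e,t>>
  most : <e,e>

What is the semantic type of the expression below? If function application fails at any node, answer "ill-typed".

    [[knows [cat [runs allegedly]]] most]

ill-typed

At [runs allegedly], allegedly : <<t,e>,<e,t>> takes runs : <t,e>, giving <e,t>.
[cat [runs allegedly]]: t and <e,t> cannot combine by function application — type clash.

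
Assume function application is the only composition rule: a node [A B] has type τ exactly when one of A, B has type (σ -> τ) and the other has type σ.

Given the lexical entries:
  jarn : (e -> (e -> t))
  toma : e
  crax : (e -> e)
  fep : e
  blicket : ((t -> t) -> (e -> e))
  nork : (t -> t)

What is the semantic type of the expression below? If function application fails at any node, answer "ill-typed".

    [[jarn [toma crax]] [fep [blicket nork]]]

[toma crax]: crax is (e -> e), toma is e; result e.
[jarn [toma crax]]: jarn is (e -> (e -> t)), [toma crax] is e; result (e -> t).
[blicket nork]: blicket is ((t -> t) -> (e -> e)), nork is (t -> t); result (e -> e).
[fep [blicket nork]]: [blicket nork] is (e -> e), fep is e; result e.
[[jarn [toma crax]] [fep [blicket nork]]]: [jarn [toma crax]] is (e -> t), [fep [blicket nork]] is e; result t.

t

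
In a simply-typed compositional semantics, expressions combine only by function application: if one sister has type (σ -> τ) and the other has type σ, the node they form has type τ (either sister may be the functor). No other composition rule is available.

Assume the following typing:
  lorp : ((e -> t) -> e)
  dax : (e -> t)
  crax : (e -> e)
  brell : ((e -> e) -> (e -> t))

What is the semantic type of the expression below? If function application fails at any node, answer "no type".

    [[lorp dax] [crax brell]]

[lorp dax]: ((e -> t) -> e) applied to (e -> t) yields e.
[crax brell]: ((e -> e) -> (e -> t)) applied to (e -> e) yields (e -> t).
[[lorp dax] [crax brell]]: (e -> t) applied to e yields t.

t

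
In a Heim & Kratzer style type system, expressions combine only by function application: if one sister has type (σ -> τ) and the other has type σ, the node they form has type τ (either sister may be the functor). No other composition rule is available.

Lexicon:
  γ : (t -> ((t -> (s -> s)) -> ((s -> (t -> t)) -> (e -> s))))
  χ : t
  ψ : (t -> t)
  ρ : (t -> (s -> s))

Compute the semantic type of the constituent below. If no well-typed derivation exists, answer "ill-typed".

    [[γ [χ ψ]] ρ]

[χ ψ] — ψ of type (t -> t) combines with χ of type t: type t.
[γ [χ ψ]] — γ of type (t -> ((t -> (s -> s)) -> ((s -> (t -> t)) -> (e -> s)))) combines with [χ ψ] of type t: type ((t -> (s -> s)) -> ((s -> (t -> t)) -> (e -> s))).
[[γ [χ ψ]] ρ] — [γ [χ ψ]] of type ((t -> (s -> s)) -> ((s -> (t -> t)) -> (e -> s))) combines with ρ of type (t -> (s -> s)): type ((s -> (t -> t)) -> (e -> s)).

((s -> (t -> t)) -> (e -> s))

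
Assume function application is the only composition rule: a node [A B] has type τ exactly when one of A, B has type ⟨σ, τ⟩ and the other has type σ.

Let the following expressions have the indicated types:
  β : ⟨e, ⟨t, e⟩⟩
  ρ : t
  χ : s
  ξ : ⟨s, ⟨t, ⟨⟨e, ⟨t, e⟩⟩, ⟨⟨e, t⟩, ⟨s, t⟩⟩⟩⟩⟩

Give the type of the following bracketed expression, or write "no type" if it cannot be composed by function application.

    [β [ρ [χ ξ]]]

[χ ξ]: ⟨s, ⟨t, ⟨⟨e, ⟨t, e⟩⟩, ⟨⟨e, t⟩, ⟨s, t⟩⟩⟩⟩⟩ applied to s yields ⟨t, ⟨⟨e, ⟨t, e⟩⟩, ⟨⟨e, t⟩, ⟨s, t⟩⟩⟩⟩.
[ρ [χ ξ]]: ⟨t, ⟨⟨e, ⟨t, e⟩⟩, ⟨⟨e, t⟩, ⟨s, t⟩⟩⟩⟩ applied to t yields ⟨⟨e, ⟨t, e⟩⟩, ⟨⟨e, t⟩, ⟨s, t⟩⟩⟩.
[β [ρ [χ ξ]]]: ⟨⟨e, ⟨t, e⟩⟩, ⟨⟨e, t⟩, ⟨s, t⟩⟩⟩ applied to ⟨e, ⟨t, e⟩⟩ yields ⟨⟨e, t⟩, ⟨s, t⟩⟩.

⟨⟨e, t⟩, ⟨s, t⟩⟩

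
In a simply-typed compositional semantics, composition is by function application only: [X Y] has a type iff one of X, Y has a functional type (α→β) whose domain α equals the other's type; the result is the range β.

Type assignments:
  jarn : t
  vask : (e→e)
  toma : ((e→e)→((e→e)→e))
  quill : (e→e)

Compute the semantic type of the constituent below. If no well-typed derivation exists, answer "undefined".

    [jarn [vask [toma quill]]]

[toma quill]: ((e→e)→((e→e)→e)) applied to (e→e) yields ((e→e)→e).
[vask [toma quill]]: ((e→e)→e) applied to (e→e) yields e.
[jarn [vask [toma quill]]]: t and e cannot combine by function application — type clash.

undefined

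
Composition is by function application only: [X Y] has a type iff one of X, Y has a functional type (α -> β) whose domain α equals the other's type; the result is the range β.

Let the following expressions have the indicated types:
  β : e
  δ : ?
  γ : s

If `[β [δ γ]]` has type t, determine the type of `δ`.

[β [δ γ]] is required to be t. β : e cannot yield t as functor, so [δ γ] : (e -> t).
[δ γ] is required to be (e -> t). γ : s cannot yield (e -> t) as functor, so δ : (s -> (e -> t)).

(s -> (e -> t))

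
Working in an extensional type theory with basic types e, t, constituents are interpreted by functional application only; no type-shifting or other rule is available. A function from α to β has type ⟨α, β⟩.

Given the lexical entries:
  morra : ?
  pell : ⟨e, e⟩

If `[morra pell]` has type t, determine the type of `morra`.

⟨⟨e, e⟩, t⟩

[morra pell] is required to be t. pell : ⟨e, e⟩ cannot yield t as functor, so morra : ⟨⟨e, e⟩, t⟩.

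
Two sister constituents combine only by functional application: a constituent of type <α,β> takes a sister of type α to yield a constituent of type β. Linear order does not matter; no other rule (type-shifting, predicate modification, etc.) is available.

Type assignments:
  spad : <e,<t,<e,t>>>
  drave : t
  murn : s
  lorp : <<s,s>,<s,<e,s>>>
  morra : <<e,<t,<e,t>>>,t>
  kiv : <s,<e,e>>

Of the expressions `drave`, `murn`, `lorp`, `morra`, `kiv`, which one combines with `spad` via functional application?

drave : t — does not combine with spad.
murn : s — does not combine with spad.
lorp : <<s,s>,<s,<e,s>>> — does not combine with spad.
morra — combines: morra : <<e,<t,<e,t>>>,t> takes spad : <e,<t,<e,t>>> as argument, giving t.
kiv : <s,<e,e>> — does not combine with spad.

morra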